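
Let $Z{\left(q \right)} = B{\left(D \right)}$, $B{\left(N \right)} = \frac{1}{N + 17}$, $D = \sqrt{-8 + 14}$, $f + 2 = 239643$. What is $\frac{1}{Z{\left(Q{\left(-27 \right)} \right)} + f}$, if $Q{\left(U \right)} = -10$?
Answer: $\frac{11303070}{2708679676853} + \frac{\sqrt{6}}{16252078061118} \approx 4.1729 \cdot 10^{-6}$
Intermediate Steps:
$f = 239641$ ($f = -2 + 239643 = 239641$)
$D = \sqrt{6} \approx 2.4495$
$B{\left(N \right)} = \frac{1}{17 + N}$
$Z{\left(q \right)} = \frac{1}{17 + \sqrt{6}}$
$\frac{1}{Z{\left(Q{\left(-27 \right)} \right)} + f} = \frac{1}{\left(\frac{17}{283} - \frac{\sqrt{6}}{283}\right) + 239641} = \frac{1}{\frac{67818420}{283} - \frac{\sqrt{6}}{283}}$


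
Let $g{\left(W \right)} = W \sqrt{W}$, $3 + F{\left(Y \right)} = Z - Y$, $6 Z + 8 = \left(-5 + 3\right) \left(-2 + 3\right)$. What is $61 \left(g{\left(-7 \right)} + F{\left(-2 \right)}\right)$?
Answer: $- \frac{488}{3} - 427 i \sqrt{7} \approx -162.67 - 1129.7 i$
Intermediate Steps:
$Z = - \frac{5}{3}$ ($Z = - \frac{4}{3} + \frac{\left(-5 + 3\right) \left(-2 + 3\right)}{6} = - \frac{4}{3} + \frac{\left(-2\right) 1}{6} = - \frac{4}{3} + \frac{1}{6} \left(-2\right) = - \frac{4}{3} - \frac{1}{3} = - \frac{5}{3} \approx -1.6667$)
$F{\left(Y \right)} = - \frac{14}{3} - Y$ ($F{\left(Y \right)} = -3 - \left(\frac{5}{3} + Y\right) = - \frac{14}{3} - Y$)
$g{\left(W \right)} = W^{\frac{3}{2}}$
$61 \left(g{\left(-7 \right)} + F{\left(-2 \right)}\right) = 61 \left(\left(-7\right)^{\frac{3}{2}} - \frac{8}{3}\right) = 61 \left(- 7 i \sqrt{7} + \left(- \frac{14}{3} + 2\right)\right) = 61 \left(- 7 i \sqrt{7} - \frac{8}{3}\right) = 61 \left(- \frac{8}{3} - 7 i \sqrt{7}\right) = - \frac{488}{3} - 427 i \sqrt{7}$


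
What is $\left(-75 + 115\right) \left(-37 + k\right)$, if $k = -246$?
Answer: $-11320$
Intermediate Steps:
$\left(-75 + 115\right) \left(-37 + k\right) = \left(-75 + 115\right) \left(-37 - 246\right) = 40 \left(-283\right) = -11320$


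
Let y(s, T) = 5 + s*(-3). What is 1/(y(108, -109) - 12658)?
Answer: -1/12977 ≈ -7.7059e-5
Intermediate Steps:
y(s, T) = 5 - 3*s
1/(y(108, -109) - 12658) = 1/((5 - 3*108) - 12658) = 1/((5 - 324) - 12658) = 1/(-319 - 12658) = 1/(-12977) = -1/12977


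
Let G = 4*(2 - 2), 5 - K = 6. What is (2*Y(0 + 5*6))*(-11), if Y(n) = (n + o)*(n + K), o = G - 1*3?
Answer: -17226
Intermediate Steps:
K = -1 (K = 5 - 1*6 = 5 - 6 = -1)
G = 0 (G = 4*0 = 0)
o = -3 (o = 0 - 1*3 = 0 - 3 = -3)
Y(n) = (-1 + n)*(-3 + n) (Y(n) = (n - 3)*(n - 1) = (-3 + n)*(-1 + n) = (-1 + n)*(-3 + n))
(2*Y(0 + 5*6))*(-11) = (2*(3 + (0 + 5*6)² - 4*(0 + 5*6)))*(-11) = (2*(3 + (0 + 30)² - 4*(0 + 30)))*(-11) = (2*(3 + 30² - 4*30))*(-11) = (2*(3 + 900 - 120))*(-11) = (2*783)*(-11) = 1566*(-11) = -17226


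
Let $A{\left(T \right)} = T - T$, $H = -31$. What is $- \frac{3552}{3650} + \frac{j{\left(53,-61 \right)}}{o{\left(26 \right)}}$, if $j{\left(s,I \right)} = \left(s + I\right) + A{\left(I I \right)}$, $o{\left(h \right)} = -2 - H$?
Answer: $- \frac{66104}{52925} \approx -1.249$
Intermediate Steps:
$o{\left(h \right)} = 29$ ($o{\left(h \right)} = -2 - -31 = -2 + 31 = 29$)
$A{\left(T \right)} = 0$
$j{\left(s,I \right)} = I + s$ ($j{\left(s,I \right)} = \left(s + I\right) + 0 = \left(I + s\right) + 0 = I + s$)
$- \frac{3552}{3650} + \frac{j{\left(53,-61 \right)}}{o{\left(26 \right)}} = - \frac{3552}{3650} + \frac{-61 + 53}{29} = \left(-3552\right) \frac{1}{3650} - \frac{8}{29} = - \frac{1776}{1825} - \frac{8}{29} = - \frac{66104}{52925}$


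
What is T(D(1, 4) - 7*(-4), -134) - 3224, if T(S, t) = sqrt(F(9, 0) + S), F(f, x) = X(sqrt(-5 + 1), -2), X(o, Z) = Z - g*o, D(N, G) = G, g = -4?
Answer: -3224 + sqrt(30 + 8*I) ≈ -3218.5 + 0.724*I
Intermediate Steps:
X(o, Z) = Z + 4*o (X(o, Z) = Z - (-4)*o = Z + 4*o)
F(f, x) = -2 + 8*I (F(f, x) = -2 + 4*sqrt(-5 + 1) = -2 + 4*sqrt(-4) = -2 + 4*(2*I) = -2 + 8*I)
T(S, t) = sqrt(-2 + S + 8*I) (T(S, t) = sqrt((-2 + 8*I) + S) = sqrt(-2 + S + 8*I))
T(D(1, 4) - 7*(-4), -134) - 3224 = sqrt(-2 + (4 - 7*(-4)) + 8*I) - 3224 = sqrt(-2 + (4 + 28) + 8*I) - 3224 = sqrt(-2 + 32 + 8*I) - 3224 = sqrt(30 + 8*I) - 3224 = -3224 + sqrt(30 + 8*I)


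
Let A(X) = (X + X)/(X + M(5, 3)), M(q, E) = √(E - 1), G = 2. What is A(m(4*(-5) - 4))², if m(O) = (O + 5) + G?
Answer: 1156/(17 - √2)² ≈ 4.7588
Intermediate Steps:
M(q, E) = √(-1 + E)
m(O) = 7 + O (m(O) = (O + 5) + 2 = (5 + O) + 2 = 7 + O)
A(X) = 2*X/(X + √2) (A(X) = (X + X)/(X + √(-1 + 3)) = (2*X)/(X + √2) = 2*X/(X + √2))
A(m(4*(-5) - 4))² = (2*(7 + (4*(-5) - 4))/((7 + (4*(-5) - 4)) + √2))² = (2*(7 + (-20 - 4))/((7 + (-20 - 4)) + √2))² = (2*(7 - 24)/((7 - 24) + √2))² = (2*(-17)/(-17 + √2))² = (-34/(-17 + √2))² = 1156/(-17 + √2)²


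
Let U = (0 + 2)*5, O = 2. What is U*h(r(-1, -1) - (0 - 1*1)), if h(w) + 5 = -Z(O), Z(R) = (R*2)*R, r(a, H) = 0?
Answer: -130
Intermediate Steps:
Z(R) = 2*R**2 (Z(R) = (2*R)*R = 2*R**2)
h(w) = -13 (h(w) = -5 - 2*2**2 = -5 - 2*4 = -5 - 1*8 = -5 - 8 = -13)
U = 10 (U = 2*5 = 10)
U*h(r(-1, -1) - (0 - 1*1)) = 10*(-13) = -130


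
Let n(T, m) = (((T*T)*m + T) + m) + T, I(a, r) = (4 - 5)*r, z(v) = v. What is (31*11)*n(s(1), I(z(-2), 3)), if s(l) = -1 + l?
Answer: -1023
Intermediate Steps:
I(a, r) = -r
n(T, m) = m + 2*T + m*T² (n(T, m) = ((T²*m + T) + m) + T = ((m*T² + T) + m) + T = ((T + m*T²) + m) + T = (T + m + m*T²) + T = m + 2*T + m*T²)
(31*11)*n(s(1), I(z(-2), 3)) = (31*11)*(-1*3 + 2*(-1 + 1) + (-1*3)*(-1 + 1)²) = 341*(-3 + 2*0 - 3*0²) = 341*(-3 + 0 - 3*0) = 341*(-3 + 0 + 0) = 341*(-3) = -1023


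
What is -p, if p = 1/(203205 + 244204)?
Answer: -1/447409 ≈ -2.2351e-6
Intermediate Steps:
p = 1/447409 ≈ 2.2351e-6
-p = -1*1/447409 = -1/447409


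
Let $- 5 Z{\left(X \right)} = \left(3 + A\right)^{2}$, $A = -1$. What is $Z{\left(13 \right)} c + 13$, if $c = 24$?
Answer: $- \frac{31}{5} \approx -6.2$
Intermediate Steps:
$Z{\left(X \right)} = - \frac{4}{5}$ ($Z{\left(X \right)} = - \frac{\left(3 - 1\right)^{2}}{5} = - \frac{2^{2}}{5} = \left(- \frac{1}{5}\right) 4 = - \frac{4}{5}$)
$Z{\left(13 \right)} c + 13 = \left(- \frac{4}{5}\right) 24 + 13 = - \frac{96}{5} + 13 = - \frac{31}{5}$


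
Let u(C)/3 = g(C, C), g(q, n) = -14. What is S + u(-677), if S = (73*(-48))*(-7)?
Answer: 24486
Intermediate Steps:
S = 24528 (S = -3504*(-7) = 24528)
u(C) = -42 (u(C) = 3*(-14) = -42)
S + u(-677) = 24528 - 42 = 24486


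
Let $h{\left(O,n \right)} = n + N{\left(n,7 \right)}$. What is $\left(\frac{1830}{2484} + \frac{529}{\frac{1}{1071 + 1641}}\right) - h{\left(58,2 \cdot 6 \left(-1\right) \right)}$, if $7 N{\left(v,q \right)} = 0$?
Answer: $\frac{593949545}{414} \approx 1.4347 \cdot 10^{6}$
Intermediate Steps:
$N{\left(v,q \right)} = 0$ ($N{\left(v,q \right)} = \frac{1}{7} \cdot 0 = 0$)
$h{\left(O,n \right)} = n$ ($h{\left(O,n \right)} = n + 0 = n$)
$\left(\frac{1830}{2484} + \frac{529}{\frac{1}{1071 + 1641}}\right) - h{\left(58,2 \cdot 6 \left(-1\right) \right)} = \left(\frac{1830}{2484} + \frac{529}{\frac{1}{1071 + 1641}}\right) - 2 \cdot 6 \left(-1\right) = \left(1830 \cdot \frac{1}{2484} + \frac{529}{\frac{1}{2712}}\right) - 12 \left(-1\right) = \left(\frac{305}{414} + 529 \frac{1}{\frac{1}{2712}}\right) - -12 = \left(\frac{305}{414} + 529 \cdot 2712\right) + 12 = \left(\frac{305}{414} + 1434648\right) + 12 = \frac{593944577}{414} + 12 = \frac{593949545}{414}$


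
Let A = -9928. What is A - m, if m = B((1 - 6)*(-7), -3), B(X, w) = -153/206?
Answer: -2045015/206 ≈ -9927.3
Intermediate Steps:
B(X, w) = -153/206 (B(X, w) = -153*1/206 = -153/206)
m = -153/206 ≈ -0.74272
A - m = -9928 - 1*(-153/206) = -9928 + 153/206 = -2045015/206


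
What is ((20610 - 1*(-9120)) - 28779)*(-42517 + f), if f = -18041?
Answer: -57590658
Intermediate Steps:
((20610 - 1*(-9120)) - 28779)*(-42517 + f) = ((20610 - 1*(-9120)) - 28779)*(-42517 - 18041) = ((20610 + 9120) - 28779)*(-60558) = (29730 - 28779)*(-60558) = 951*(-60558) = -57590658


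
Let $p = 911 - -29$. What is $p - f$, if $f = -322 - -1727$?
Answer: $-465$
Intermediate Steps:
$p = 940$ ($p = 911 + 29 = 940$)
$f = 1405$ ($f = -322 + 1727 = 1405$)
$p - f = 940 - 1405 = -465$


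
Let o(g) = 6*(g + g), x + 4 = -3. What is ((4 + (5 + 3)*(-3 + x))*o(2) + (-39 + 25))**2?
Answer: 3378244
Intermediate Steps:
x = -7 (x = -4 - 3 = -7)
o(g) = 12*g (o(g) = 6*(2*g) = 12*g)
((4 + (5 + 3)*(-3 + x))*o(2) + (-39 + 25))**2 = ((4 + (5 + 3)*(-3 - 7))*(12*2) + (-39 + 25))**2 = ((4 + 8*(-10))*24 - 14)**2 = ((4 - 80)*24 - 14)**2 = (-76*24 - 14)**2 = (-1824 - 14)**2 = (-1838)**2 = 3378244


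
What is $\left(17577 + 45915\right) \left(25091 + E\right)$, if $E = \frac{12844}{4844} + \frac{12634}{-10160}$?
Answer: $\frac{2450243312817729}{1537970} \approx 1.5932 \cdot 10^{9}$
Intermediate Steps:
$E = \frac{8661993}{6151880}$ ($E = 12844 \cdot \frac{1}{4844} + 12634 \left(- \frac{1}{10160}\right) = \frac{3211}{1211} - \frac{6317}{5080} = \frac{8661993}{6151880} \approx 1.408$)
$\left(17577 + 45915\right) \left(25091 + E\right) = \left(17577 + 45915\right) \left(25091 + \frac{8661993}{6151880}\right) = 63492 \cdot \frac{154365483073}{6151880} = \frac{2450243312817729}{1537970}$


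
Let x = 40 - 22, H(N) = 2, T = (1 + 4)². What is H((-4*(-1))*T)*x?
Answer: 36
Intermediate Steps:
T = 25 (T = 5² = 25)
x = 18
H((-4*(-1))*T)*x = 2*18 = 36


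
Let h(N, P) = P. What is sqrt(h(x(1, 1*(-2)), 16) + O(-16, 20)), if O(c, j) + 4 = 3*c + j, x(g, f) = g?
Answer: 4*I ≈ 4.0*I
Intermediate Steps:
O(c, j) = -4 + j + 3*c (O(c, j) = -4 + (3*c + j) = -4 + (j + 3*c) = -4 + j + 3*c)
sqrt(h(x(1, 1*(-2)), 16) + O(-16, 20)) = sqrt(16 + (-4 + 20 + 3*(-16))) = sqrt(16 + (-4 + 20 - 48)) = sqrt(16 - 32) = sqrt(-16) = 4*I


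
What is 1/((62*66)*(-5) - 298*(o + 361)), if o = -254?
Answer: -1/52346 ≈ -1.9104e-5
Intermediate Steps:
1/((62*66)*(-5) - 298*(o + 361)) = 1/((62*66)*(-5) - 298*(-254 + 361)) = 1/(4092*(-5) - 298*107) = 1/(-20460 - 31886) = 1/(-52346) = -1/52346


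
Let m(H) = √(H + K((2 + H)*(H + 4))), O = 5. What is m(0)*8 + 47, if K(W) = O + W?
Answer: 47 + 8*√13 ≈ 75.844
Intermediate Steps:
K(W) = 5 + W
m(H) = √(5 + H + (2 + H)*(4 + H)) (m(H) = √(H + (5 + (2 + H)*(H + 4))) = √(H + (5 + (2 + H)*(4 + H))) = √(5 + H + (2 + H)*(4 + H)))
m(0)*8 + 47 = √(13 + 0² + 7*0)*8 + 47 = √(13 + 0 + 0)*8 + 47 = √13*8 + 47 = 8*√13 + 47 = 47 + 8*√13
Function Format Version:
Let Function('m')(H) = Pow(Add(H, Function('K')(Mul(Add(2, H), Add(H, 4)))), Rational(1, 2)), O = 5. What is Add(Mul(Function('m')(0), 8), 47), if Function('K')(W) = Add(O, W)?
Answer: Add(47, Mul(8, Pow(13, Rational(1, 2)))) ≈ 75.844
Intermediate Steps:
Function('K')(W) = Add(5, W)
Function('m')(H) = Pow(Add(5, H, Mul(Add(2, H), Add(4, H))), Rational(1, 2)) (Function('m')(H) = Pow(Add(H, Add(5, Mul(Add(2, H), Add(H, 4)))), Rational(1, 2)) = Pow(Add(H, Add(5, Mul(Add(2, H), Add(4, H)))), Rational(1, 2)) = Pow(Add(5, H, Mul(Add(2, H), Add(4, H))), Rational(1, 2)))
Add(Mul(Function('m')(0), 8), 47) = Add(Mul(Pow(Add(13, Pow(0, 2), Mul(7, 0)), Rational(1, 2)), 8), 47) = Add(Mul(Pow(Add(13, 0, 0), Rational(1, 2)), 8), 47) = Add(Mul(Pow(13, Rational(1, 2)), 8), 47) = Add(Mul(8, Pow(13, Rational(1, 2))), 47) = Add(47, Mul(8, Pow(13, Rational(1, 2))))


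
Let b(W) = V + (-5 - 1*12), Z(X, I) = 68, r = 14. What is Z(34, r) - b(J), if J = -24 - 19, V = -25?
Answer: 110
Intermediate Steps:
J = -43
b(W) = -42 (b(W) = -25 + (-5 - 1*12) = -25 + (-5 - 12) = -25 - 17 = -42)
Z(34, r) - b(J) = 68 - 1*(-42) = 68 + 42 = 110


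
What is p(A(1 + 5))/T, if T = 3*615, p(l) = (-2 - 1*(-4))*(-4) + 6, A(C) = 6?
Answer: -2/1845 ≈ -0.0010840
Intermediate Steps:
p(l) = -2 (p(l) = (-2 + 4)*(-4) + 6 = 2*(-4) + 6 = -8 + 6 = -2)
T = 1845
p(A(1 + 5))/T = -2/1845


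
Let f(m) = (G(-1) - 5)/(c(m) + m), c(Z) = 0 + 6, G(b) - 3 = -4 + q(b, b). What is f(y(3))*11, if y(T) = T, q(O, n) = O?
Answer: -77/9 ≈ -8.5556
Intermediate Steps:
G(b) = -1 + b (G(b) = 3 + (-4 + b) = -1 + b)
c(Z) = 6
f(m) = -7/(6 + m) (f(m) = ((-1 - 1) - 5)/(6 + m) = (-2 - 5)/(6 + m) = -7/(6 + m))
f(y(3))*11 = -7/(6 + 3)*11 = -7/9*11 = -77/9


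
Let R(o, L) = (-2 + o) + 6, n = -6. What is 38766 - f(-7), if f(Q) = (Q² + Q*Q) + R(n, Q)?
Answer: 38670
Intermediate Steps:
R(o, L) = 4 + o
f(Q) = -2 + 2*Q² (f(Q) = (Q² + Q*Q) + (4 - 6) = (Q² + Q²) - 2 = 2*Q² - 2 = -2 + 2*Q²)
38766 - f(-7) = 38766 - (-2 + 2*(-7)²) = 38766 - (-2 + 2*49) = 38766 - (-2 + 98) = 38766 - 1*96 = 38766 - 96 = 38670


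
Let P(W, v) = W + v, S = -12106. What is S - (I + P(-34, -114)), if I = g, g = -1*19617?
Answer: 7659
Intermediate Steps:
g = -19617
I = -19617
S - (I + P(-34, -114)) = -12106 - (-19617 + (-34 - 114)) = -12106 - (-19617 - 148) = -12106 - 1*(-19765) = -12106 + 19765 = 7659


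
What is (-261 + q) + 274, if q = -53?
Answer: -40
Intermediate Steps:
(-261 + q) + 274 = (-261 - 53) + 274 = -314 + 274 = -40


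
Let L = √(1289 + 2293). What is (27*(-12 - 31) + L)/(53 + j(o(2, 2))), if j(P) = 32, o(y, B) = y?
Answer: -1161/85 + 3*√398/85 ≈ -12.955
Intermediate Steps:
L = 3*√398 (L = √3582 = 3*√398 ≈ 59.850)
(27*(-12 - 31) + L)/(53 + j(o(2, 2))) = (27*(-12 - 31) + 3*√398)/(53 + 32) = (27*(-43) + 3*√398)/85 = (-1161 + 3*√398)*(1/85) = -1161/85 + 3*√398/85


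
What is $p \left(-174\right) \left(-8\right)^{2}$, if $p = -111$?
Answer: $1236096$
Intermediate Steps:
$p \left(-174\right) \left(-8\right)^{2} = \left(-111\right) \left(-174\right) \left(-8\right)^{2} = 19314 \cdot 64 = 1236096$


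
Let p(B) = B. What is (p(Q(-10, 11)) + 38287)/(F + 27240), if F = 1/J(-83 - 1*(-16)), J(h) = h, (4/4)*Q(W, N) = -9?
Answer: 2564626/1825079 ≈ 1.4052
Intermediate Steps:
Q(W, N) = -9
F = -1/67 (F = 1/(-83 - 1*(-16)) = 1/(-83 + 16) = 1/(-67) = -1/67 ≈ -0.014925)
(p(Q(-10, 11)) + 38287)/(F + 27240) = (-9 + 38287)/(-1/67 + 27240) = 38278/(1825079/67) = 38278*(67/1825079) = 2564626/1825079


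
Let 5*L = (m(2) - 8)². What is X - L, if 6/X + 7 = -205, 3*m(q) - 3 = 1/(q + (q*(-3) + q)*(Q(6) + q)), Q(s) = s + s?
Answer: -13694551/1390932 ≈ -9.8456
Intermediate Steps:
Q(s) = 2*s
m(q) = 1 + 1/(3*(q - 2*q*(12 + q))) (m(q) = 1 + 1/(3*(q + (q*(-3) + q)*(2*6 + q))) = 1 + 1/(3*(q + (-3*q + q)*(12 + q))) = 1 + 1/(3*(q + (-2*q)*(12 + q))) = 1 + 1/(3*(q - 2*q*(12 + q))))
X = -3/106 (X = 6/(-7 - 205) = 6/(-212) = 6*(-1/212) = -3/106 ≈ -0.028302)
L = 257645/26244 (L = ((⅓)*(-1 + 6*2² + 69*2)/(2*(23 + 2*2)) - 8)²/5 = ((⅓)*(½)*(-1 + 6*4 + 138)/(23 + 4) - 8)²/5 = ((⅓)*(½)*(-1 + 24 + 138)/27 - 8)²/5 = ((⅓)*(½)*(1/27)*161 - 8)²/5 = (161/162 - 8)²/5 = (-1135/162)²/5 = (⅕)*(1288225/26244) = 257645/26244 ≈ 9.8173)
X - L = -3/106 - 1*257645/26244 = -3/106 - 257645/26244 = -13694551/1390932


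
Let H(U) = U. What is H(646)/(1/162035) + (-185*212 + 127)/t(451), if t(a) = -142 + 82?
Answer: 2093505231/20 ≈ 1.0468e+8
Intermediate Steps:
t(a) = -60
H(646)/(1/162035) + (-185*212 + 127)/t(451) = 646/(1/162035) + (-185*212 + 127)/(-60) = 646/(1/162035) + (-39220 + 127)*(-1/60) = 646*162035 - 39093*(-1/60) = 104674610 + 13031/20 = 2093505231/20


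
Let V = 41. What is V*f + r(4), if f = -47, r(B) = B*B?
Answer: -1911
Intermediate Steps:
r(B) = B**2
V*f + r(4) = 41*(-47) + 4**2 = -1927 + 16 = -1911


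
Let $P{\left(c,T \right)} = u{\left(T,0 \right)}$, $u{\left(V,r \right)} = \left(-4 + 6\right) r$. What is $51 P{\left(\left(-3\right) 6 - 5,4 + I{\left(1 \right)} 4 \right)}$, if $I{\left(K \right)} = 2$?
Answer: $0$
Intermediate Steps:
$u{\left(V,r \right)} = 2 r$
$P{\left(c,T \right)} = 0$ ($P{\left(c,T \right)} = 2 \cdot 0 = 0$)
$51 P{\left(\left(-3\right) 6 - 5,4 + I{\left(1 \right)} 4 \right)} = 51 \cdot 0 = 0$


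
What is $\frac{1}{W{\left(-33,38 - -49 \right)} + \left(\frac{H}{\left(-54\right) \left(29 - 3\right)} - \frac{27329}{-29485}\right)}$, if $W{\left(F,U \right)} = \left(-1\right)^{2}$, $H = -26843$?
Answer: $\frac{41396940}{871232711} \approx 0.047515$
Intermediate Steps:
$W{\left(F,U \right)} = 1$
$\frac{1}{W{\left(-33,38 - -49 \right)} + \left(\frac{H}{\left(-54\right) \left(29 - 3\right)} - \frac{27329}{-29485}\right)} = \frac{1}{1 - \left(- \frac{27329}{29485} + 26843 \left(- \frac{1}{54 \left(29 - 3\right)}\right)\right)} = \frac{1}{1 - \left(- \frac{27329}{29485} + \frac{26843}{\left(-54\right) 26}\right)} = \frac{1}{1 - \left(- \frac{27329}{29485} + \frac{26843}{-1404}\right)} = \frac{1}{1 + \left(\left(-26843\right) \left(- \frac{1}{1404}\right) + \frac{27329}{29485}\right)} = \frac{1}{1 + \left(\frac{26843}{1404} + \frac{27329}{29485}\right)} = \frac{1}{1 + \frac{829835771}{41396940}} = \frac{1}{\frac{871232711}{41396940}} = \frac{41396940}{871232711}$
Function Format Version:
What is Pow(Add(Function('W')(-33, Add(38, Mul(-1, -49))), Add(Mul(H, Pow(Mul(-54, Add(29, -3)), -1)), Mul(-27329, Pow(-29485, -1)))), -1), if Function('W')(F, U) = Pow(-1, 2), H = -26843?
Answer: Rational(41396940, 871232711) ≈ 0.047515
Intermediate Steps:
Function('W')(F, U) = 1
Pow(Add(Function('W')(-33, Add(38, Mul(-1, -49))), Add(Mul(H, Pow(Mul(-54, Add(29, -3)), -1)), Mul(-27329, Pow(-29485, -1)))), -1) = Pow(Add(1, Add(Mul(-26843, Pow(Mul(-54, Add(29, -3)), -1)), Mul(-27329, Pow(-29485, -1)))), -1) = Pow(Add(1, Add(Mul(-26843, Pow(Mul(-54, 26), -1)), Mul(-27329, Rational(-1, 29485)))), -1) = Pow(Add(1, Add(Mul(-26843, Pow(-1404, -1)), Rational(27329, 29485))), -1) = Pow(Add(1, Add(Mul(-26843, Rational(-1, 1404)), Rational(27329, 29485))), -1) = Pow(Add(1, Add(Rational(26843, 1404), Rational(27329, 29485))), -1) = Pow(Add(1, Rational(829835771, 41396940)), -1) = Pow(Rational(871232711, 41396940), -1) = Rational(41396940, 871232711)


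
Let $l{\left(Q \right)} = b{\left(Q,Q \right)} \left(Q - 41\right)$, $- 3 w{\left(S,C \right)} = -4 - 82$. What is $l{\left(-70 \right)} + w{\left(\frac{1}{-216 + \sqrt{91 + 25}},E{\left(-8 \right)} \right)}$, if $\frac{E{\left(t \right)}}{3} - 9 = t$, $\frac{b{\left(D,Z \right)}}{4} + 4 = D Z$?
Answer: $- \frac{6521386}{3} \approx -2.1738 \cdot 10^{6}$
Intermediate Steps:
$b{\left(D,Z \right)} = -16 + 4 D Z$
$E{\left(t \right)} = 27 + 3 t$
$w{\left(S,C \right)} = \frac{86}{3}$ ($w{\left(S,C \right)} = - \frac{-4 - 82}{3} = \left(- \frac{1}{3}\right) \left(-86\right) = \frac{86}{3}$)
$l{\left(Q \right)} = \left(-41 + Q\right) \left(-16 + 4 Q^{2}\right)$ ($l{\left(Q \right)} = \left(-16 + 4 Q Q\right) \left(Q - 41\right) = \left(-16 + 4 Q^{2}\right) \left(-41 + Q\right) = \left(-41 + Q\right) \left(-16 + 4 Q^{2}\right)$)
$l{\left(-70 \right)} + w{\left(\frac{1}{-216 + \sqrt{91 + 25}},E{\left(-8 \right)} \right)} = 4 \left(-41 - 70\right) \left(-4 + \left(-70\right)^{2}\right) + \frac{86}{3} = 4 \left(-111\right) \left(-4 + 4900\right) + \frac{86}{3} = 4 \left(-111\right) 4896 + \frac{86}{3} = -2173824 + \frac{86}{3} = - \frac{6521386}{3}$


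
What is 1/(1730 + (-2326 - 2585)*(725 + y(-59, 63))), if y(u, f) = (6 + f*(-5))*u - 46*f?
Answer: -1/78859108 ≈ -1.2681e-8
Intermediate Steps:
y(u, f) = -46*f + u*(6 - 5*f) (y(u, f) = (6 - 5*f)*u - 46*f = u*(6 - 5*f) - 46*f = -46*f + u*(6 - 5*f))
1/(1730 + (-2326 - 2585)*(725 + y(-59, 63))) = 1/(1730 + (-2326 - 2585)*(725 + (-46*63 + 6*(-59) - 5*63*(-59)))) = 1/(1730 - 4911*(725 + (-2898 - 354 + 18585))) = 1/(1730 - 4911*(725 + 15333)) = 1/(1730 - 4911*16058) = 1/(1730 - 78860838) = 1/(-78859108) = -1/78859108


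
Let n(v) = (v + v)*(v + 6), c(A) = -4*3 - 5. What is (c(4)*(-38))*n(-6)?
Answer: 0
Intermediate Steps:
c(A) = -17 (c(A) = -12 - 5 = -17)
n(v) = 2*v*(6 + v) (n(v) = (2*v)*(6 + v) = 2*v*(6 + v))
(c(4)*(-38))*n(-6) = (-17*(-38))*(2*(-6)*(6 - 6)) = 646*(2*(-6)*0) = 646*0 = 0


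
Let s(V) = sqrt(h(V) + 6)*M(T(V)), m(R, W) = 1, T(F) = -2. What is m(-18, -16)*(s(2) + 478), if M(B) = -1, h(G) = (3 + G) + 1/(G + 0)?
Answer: 478 - sqrt(46)/2 ≈ 474.61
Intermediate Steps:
h(G) = 3 + G + 1/G (h(G) = (3 + G) + 1/G = 3 + G + 1/G)
s(V) = -sqrt(9 + V + 1/V) (s(V) = sqrt((3 + V + 1/V) + 6)*(-1) = sqrt(9 + V + 1/V)*(-1) = -sqrt(9 + V + 1/V))
m(-18, -16)*(s(2) + 478) = 1*(-sqrt(9 + 2 + 1/2) + 478) = 1*(-sqrt(23/2) + 478) = 1*(-sqrt(46)/2 + 478) = 1*(478 - sqrt(46)/2) = 478 - sqrt(46)/2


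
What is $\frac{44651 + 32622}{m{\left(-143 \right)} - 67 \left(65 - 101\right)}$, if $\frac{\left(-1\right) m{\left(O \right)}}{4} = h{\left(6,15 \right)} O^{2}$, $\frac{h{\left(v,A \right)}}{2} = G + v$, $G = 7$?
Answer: $- \frac{77273}{2124284} \approx -0.036376$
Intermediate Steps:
$h{\left(v,A \right)} = 14 + 2 v$ ($h{\left(v,A \right)} = 2 \left(7 + v\right) = 14 + 2 v$)
$m{\left(O \right)} = - 104 O^{2}$ ($m{\left(O \right)} = - 4 \left(14 + 2 \cdot 6\right) O^{2} = - 4 \left(14 + 12\right) O^{2} = - 4 \cdot 26 O^{2} = - 104 O^{2}$)
$\frac{44651 + 32622}{m{\left(-143 \right)} - 67 \left(65 - 101\right)} = \frac{44651 + 32622}{- 104 \left(-143\right)^{2} - 67 \left(65 - 101\right)} = \frac{77273}{\left(-104\right) 20449 - -2412} = \frac{77273}{-2126696 + 2412} = \frac{77273}{-2124284} = 77273 \left(- \frac{1}{2124284}\right) = - \frac{77273}{2124284}$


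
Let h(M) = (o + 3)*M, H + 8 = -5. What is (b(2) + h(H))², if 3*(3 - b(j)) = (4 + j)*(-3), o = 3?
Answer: 4761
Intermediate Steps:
b(j) = 7 + j (b(j) = 3 - (4 + j)*(-3)/3 = 3 - (-12 - 3*j)/3 = 3 + (4 + j) = 7 + j)
H = -13 (H = -8 - 5 = -13)
h(M) = 6*M (h(M) = (3 + 3)*M = 6*M)
(b(2) + h(H))² = ((7 + 2) + 6*(-13))² = (9 - 78)² = (-69)² = 4761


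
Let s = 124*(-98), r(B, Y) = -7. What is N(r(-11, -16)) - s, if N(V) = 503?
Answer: 12655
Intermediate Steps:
s = -12152
N(r(-11, -16)) - s = 503 - 1*(-12152) = 503 + 12152 = 12655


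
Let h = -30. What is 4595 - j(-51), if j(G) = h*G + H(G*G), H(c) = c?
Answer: 464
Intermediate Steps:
j(G) = G**2 - 30*G (j(G) = -30*G + G*G = -30*G + G**2 = G**2 - 30*G)
4595 - j(-51) = 4595 - (-51)*(-30 - 51) = 4595 - (-51)*(-81) = 4595 - 1*4131 = 4595 - 4131 = 464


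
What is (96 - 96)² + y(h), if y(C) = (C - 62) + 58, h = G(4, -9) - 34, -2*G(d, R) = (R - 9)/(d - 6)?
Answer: -85/2 ≈ -42.500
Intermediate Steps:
G(d, R) = -(-9 + R)/(2*(-6 + d)) (G(d, R) = -(R - 9)/(2*(d - 6)) = -(-9 + R)/(2*(-6 + d)))
h = -77/2 (h = (9 - 1*(-9))/(2*(-6 + 4)) - 34 = (½)*(9 + 9)/(-2) - 34 = (½)*(-½)*18 - 34 = -9/2 - 34 = -77/2 ≈ -38.500)
y(C) = -4 + C (y(C) = (-62 + C) + 58 = -4 + C)
(96 - 96)² + y(h) = (96 - 96)² + (-4 - 77/2) = 0² - 85/2 = 0 - 85/2 = -85/2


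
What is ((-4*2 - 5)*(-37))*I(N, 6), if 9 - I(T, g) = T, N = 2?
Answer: 3367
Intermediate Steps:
I(T, g) = 9 - T
((-4*2 - 5)*(-37))*I(N, 6) = ((-4*2 - 5)*(-37))*(9 - 1*2) = ((-8 - 5)*(-37))*(9 - 2) = -13*(-37)*7 = 481*7 = 3367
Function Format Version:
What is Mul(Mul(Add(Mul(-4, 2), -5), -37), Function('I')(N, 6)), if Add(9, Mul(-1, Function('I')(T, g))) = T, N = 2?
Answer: 3367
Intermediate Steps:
Function('I')(T, g) = Add(9, Mul(-1, T))
Mul(Mul(Add(Mul(-4, 2), -5), -37), Function('I')(N, 6)) = Mul(Mul(Add(Mul(-4, 2), -5), -37), Add(9, Mul(-1, 2))) = Mul(Mul(Add(-8, -5), -37), Add(9, -2)) = Mul(Mul(-13, -37), 7) = Mul(481, 7) = 3367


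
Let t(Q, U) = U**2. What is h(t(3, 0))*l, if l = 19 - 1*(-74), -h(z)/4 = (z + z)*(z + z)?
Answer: 0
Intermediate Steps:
h(z) = -16*z**2 (h(z) = -4*(z + z)*(z + z) = -4*2*z*2*z = -16*z**2)
l = 93 (l = 19 + 74 = 93)
h(t(3, 0))*l = -16*(0**2)**2*93 = -16*0**2*93 = -16*0*93 = 0*93 = 0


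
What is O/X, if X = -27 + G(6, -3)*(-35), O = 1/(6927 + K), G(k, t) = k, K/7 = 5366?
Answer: -1/10543893 ≈ -9.4842e-8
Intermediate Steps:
K = 37562 (K = 7*5366 = 37562)
O = 1/44489 (O = 1/(6927 + 37562) = 1/44489 ≈ 2.2477e-5)
X = -237 (X = -27 + 6*(-35) = -27 - 210 = -237)
O/X = (1/44489)/(-237) = (1/44489)*(-1/237) = -1/10543893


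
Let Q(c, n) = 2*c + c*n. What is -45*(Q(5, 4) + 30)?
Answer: -2700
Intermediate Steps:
-45*(Q(5, 4) + 30) = -45*(5*(2 + 4) + 30) = -45*(5*6 + 30) = -45*(30 + 30) = -45*60 = -2700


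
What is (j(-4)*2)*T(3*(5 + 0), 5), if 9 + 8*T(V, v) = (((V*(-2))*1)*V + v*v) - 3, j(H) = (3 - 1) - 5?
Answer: 1311/4 ≈ 327.75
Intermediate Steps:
j(H) = -3 (j(H) = 2 - 5 = -3)
T(V, v) = -3/2 - V**2/4 + v**2/8 (T(V, v) = -9/8 + ((((V*(-2))*1)*V + v*v) - 3)/8 = -9/8 + (((-2*V*1)*V + v**2) - 3)/8 = -9/8 + (((-2*V)*V + v**2) - 3)/8 = -9/8 + ((-2*V**2 + v**2) - 3)/8 = -9/8 + ((v**2 - 2*V**2) - 3)/8 = -9/8 + (-3 + v**2 - 2*V**2)/8 = -9/8 + (-3/8 - V**2/4 + v**2/8) = -3/2 - V**2/4 + v**2/8)
(j(-4)*2)*T(3*(5 + 0), 5) = (-3*2)*(-3/2 - 9*(5 + 0)**2/4 + (1/8)*5**2) = -6*(-3/2 - (3*5)**2/4 + (1/8)*25) = -6*(-3/2 - 1/4*15**2 + 25/8) = -6*(-3/2 - 1/4*225 + 25/8) = -6*(-3/2 - 225/4 + 25/8) = -6*(-437/8) = 1311/4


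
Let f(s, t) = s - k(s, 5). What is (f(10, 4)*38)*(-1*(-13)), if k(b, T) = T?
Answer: 2470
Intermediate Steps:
f(s, t) = -5 + s (f(s, t) = s - 1*5 = s - 5 = -5 + s)
(f(10, 4)*38)*(-1*(-13)) = ((-5 + 10)*38)*(-1*(-13)) = (5*38)*13 = 190*13 = 2470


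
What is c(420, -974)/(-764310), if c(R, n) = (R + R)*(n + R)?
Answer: 15512/25477 ≈ 0.60886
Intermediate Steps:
c(R, n) = 2*R*(R + n) (c(R, n) = (2*R)*(R + n) = 2*R*(R + n))
c(420, -974)/(-764310) = (2*420*(420 - 974))/(-764310) = (2*420*(-554))*(-1/764310) = -465360*(-1/764310) = 15512/25477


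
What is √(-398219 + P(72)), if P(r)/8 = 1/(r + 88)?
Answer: 3*I*√4424655/10 ≈ 631.05*I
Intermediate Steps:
P(r) = 8/(88 + r) (P(r) = 8/(r + 88) = 8/(88 + r))
√(-398219 + P(72)) = √(-398219 + 8/(88 + 72)) = √(-398219 + 8/160) = √(-398219 + 8*(1/160)) = √(-398219 + 1/20) = √(-7964379/20) = 3*I*√4424655/10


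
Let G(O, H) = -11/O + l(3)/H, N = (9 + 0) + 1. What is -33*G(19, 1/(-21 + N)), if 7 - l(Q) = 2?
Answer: 34848/19 ≈ 1834.1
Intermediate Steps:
l(Q) = 5 (l(Q) = 7 - 1*2 = 7 - 2 = 5)
N = 10 (N = 9 + 1 = 10)
G(O, H) = -11/O + 5/H
-33*G(19, 1/(-21 + N)) = -33*(-11/19 + 5/(1/(-21 + 10))) = -33*(-11*1/19 + 5/(1/(-11))) = -33*(-11/19 + 5/(-1/11)) = -33*(-11/19 + 5*(-11)) = -33*(-11/19 - 55) = -33*(-1056/19) = 34848/19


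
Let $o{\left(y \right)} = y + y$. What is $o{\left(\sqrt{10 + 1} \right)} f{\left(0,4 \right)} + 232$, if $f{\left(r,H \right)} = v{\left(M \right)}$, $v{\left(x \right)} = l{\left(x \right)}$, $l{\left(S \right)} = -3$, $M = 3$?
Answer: $232 - 6 \sqrt{11} \approx 212.1$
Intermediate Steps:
$v{\left(x \right)} = -3$
$o{\left(y \right)} = 2 y$
$f{\left(r,H \right)} = -3$
$o{\left(\sqrt{10 + 1} \right)} f{\left(0,4 \right)} + 232 = 2 \sqrt{10 + 1} \left(-3\right) + 232 = 2 \sqrt{11} \left(-3\right) + 232 = - 6 \sqrt{11} + 232 = 232 - 6 \sqrt{11}$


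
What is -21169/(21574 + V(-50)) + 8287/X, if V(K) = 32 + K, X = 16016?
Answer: -40102033/86310224 ≈ -0.46463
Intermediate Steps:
-21169/(21574 + V(-50)) + 8287/X = -21169/(21574 + (32 - 50)) + 8287/16016 = -21169/(21574 - 18) + 8287*(1/16016) = -21169/21556 + 8287/16016 = -40102033/86310224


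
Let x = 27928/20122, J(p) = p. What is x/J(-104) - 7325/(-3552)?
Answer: 951858709/464576736 ≈ 2.0489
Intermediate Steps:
x = 13964/10061 (x = 27928*(1/20122) = 13964/10061 ≈ 1.3879)
x/J(-104) - 7325/(-3552) = (13964/10061)/(-104) - 7325/(-3552) = (13964/10061)*(-1/104) - 7325*(-1/3552) = -3491/261586 + 7325/3552 = 951858709/464576736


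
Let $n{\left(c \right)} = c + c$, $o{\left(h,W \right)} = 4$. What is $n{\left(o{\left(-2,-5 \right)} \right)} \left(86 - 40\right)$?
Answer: $368$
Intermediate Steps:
$n{\left(c \right)} = 2 c$
$n{\left(o{\left(-2,-5 \right)} \right)} \left(86 - 40\right) = 2 \cdot 4 \left(86 - 40\right) = 8 \cdot 46 = 368$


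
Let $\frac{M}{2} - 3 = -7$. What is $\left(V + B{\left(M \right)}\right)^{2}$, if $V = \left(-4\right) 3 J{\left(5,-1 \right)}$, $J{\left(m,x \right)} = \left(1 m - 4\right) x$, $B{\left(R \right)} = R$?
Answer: $16$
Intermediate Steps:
$M = -8$ ($M = 6 + 2 \left(-7\right) = 6 - 14 = -8$)
$J{\left(m,x \right)} = x \left(-4 + m\right)$ ($J{\left(m,x \right)} = \left(m - 4\right) x = \left(-4 + m\right) x = x \left(-4 + m\right)$)
$V = 12$ ($V = \left(-4\right) 3 \left(- (-4 + 5)\right) = - 12 \left(\left(-1\right) 1\right) = \left(-12\right) \left(-1\right) = 12$)
$\left(V + B{\left(M \right)}\right)^{2} = \left(12 - 8\right)^{2} = 4^{2} = 16$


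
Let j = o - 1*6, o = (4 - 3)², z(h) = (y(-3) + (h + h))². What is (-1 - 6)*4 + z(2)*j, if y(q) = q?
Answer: -33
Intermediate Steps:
z(h) = (-3 + 2*h)² (z(h) = (-3 + (h + h))² = (-3 + 2*h)²)
o = 1 (o = 1² = 1)
j = -5 (j = 1 - 1*6 = 1 - 6 = -5)
(-1 - 6)*4 + z(2)*j = (-1 - 6)*4 + (-3 + 2*2)²*(-5) = -7*4 + (-3 + 4)²*(-5) = -28 + 1²*(-5) = -28 + 1*(-5) = -28 - 5 = -33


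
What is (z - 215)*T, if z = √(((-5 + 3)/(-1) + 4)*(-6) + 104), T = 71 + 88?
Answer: -34185 + 318*√17 ≈ -32874.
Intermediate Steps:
T = 159
z = 2*√17 (z = √((-2*(-1) + 4)*(-6) + 104) = √((2 + 4)*(-6) + 104) = √(6*(-6) + 104) = √(-36 + 104) = √68 = 2*√17 ≈ 8.2462)
(z - 215)*T = (2*√17 - 215)*159 = (-215 + 2*√17)*159 = -34185 + 318*√17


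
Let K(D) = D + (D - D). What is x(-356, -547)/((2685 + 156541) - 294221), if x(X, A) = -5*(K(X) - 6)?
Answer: -362/26999 ≈ -0.013408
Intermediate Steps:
K(D) = D (K(D) = D + 0 = D)
x(X, A) = 30 - 5*X (x(X, A) = -5*(X - 6) = -5*(-6 + X) = 30 - 5*X)
x(-356, -547)/((2685 + 156541) - 294221) = (30 - 5*(-356))/((2685 + 156541) - 294221) = (30 + 1780)/(159226 - 294221) = 1810/(-134995) = 1810*(-1/134995) = -362/26999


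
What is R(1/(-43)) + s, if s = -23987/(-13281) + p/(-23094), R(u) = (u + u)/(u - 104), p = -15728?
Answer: 7022209501/2822880977 ≈ 2.4876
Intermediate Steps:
R(u) = 2*u/(-104 + u) (R(u) = (2*u)/(-104 + u) = 2*u/(-104 + u))
s = 127139891/51118569 (s = -23987/(-13281) - 15728/(-23094) = -23987*(-1/13281) - 15728*(-1/23094) = 23987/13281 + 7864/11547 = 127139891/51118569 ≈ 2.4872)
R(1/(-43)) + s = 2/(-43*(-104 + 1/(-43))) + 127139891/51118569 = 2*(-1/43)/(-104 - 1/43) + 127139891/51118569 = 2*(-1/43)/(-4473/43) + 127139891/51118569 = 2*(-1/43)*(-43/4473) + 127139891/51118569 = 2/4473 + 127139891/51118569 = 7022209501/2822880977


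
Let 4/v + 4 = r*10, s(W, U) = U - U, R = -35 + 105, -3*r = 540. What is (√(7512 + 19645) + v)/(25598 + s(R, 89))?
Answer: -1/11544698 + √27157/25598 ≈ 0.0064377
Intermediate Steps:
r = -180 (r = -⅓*540 = -180)
R = 70
s(W, U) = 0
v = -1/451 (v = 4/(-4 - 180*10) = 4/(-4 - 1800) = 4/(-1804) = 4*(-1/1804) = -1/451 ≈ -0.0022173)
(√(7512 + 19645) + v)/(25598 + s(R, 89)) = (√(7512 + 19645) - 1/451)/(25598 + 0) = (√27157 - 1/451)/25598 = (-1/451 + √27157)*(1/25598) = -1/11544698 + √27157/25598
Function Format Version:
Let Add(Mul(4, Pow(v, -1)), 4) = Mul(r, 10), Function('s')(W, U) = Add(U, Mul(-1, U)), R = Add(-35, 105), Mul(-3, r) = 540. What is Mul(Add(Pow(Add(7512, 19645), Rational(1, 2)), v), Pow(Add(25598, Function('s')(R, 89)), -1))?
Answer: Add(Rational(-1, 11544698), Mul(Rational(1, 25598), Pow(27157, Rational(1, 2)))) ≈ 0.0064377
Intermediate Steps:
r = -180 (r = Mul(Rational(-1, 3), 540) = -180)
R = 70
Function('s')(W, U) = 0
v = Rational(-1, 451) (v = Mul(4, Pow(Add(-4, Mul(-180, 10)), -1)) = Mul(4, Pow(Add(-4, -1800), -1)) = Mul(4, Pow(-1804, -1)) = Mul(4, Rational(-1, 1804)) = Rational(-1, 451) ≈ -0.0022173)
Mul(Add(Pow(Add(7512, 19645), Rational(1, 2)), v), Pow(Add(25598, Function('s')(R, 89)), -1)) = Mul(Add(Pow(Add(7512, 19645), Rational(1, 2)), Rational(-1, 451)), Pow(Add(25598, 0), -1)) = Mul(Add(Pow(27157, Rational(1, 2)), Rational(-1, 451)), Pow(25598, -1)) = Mul(Add(Rational(-1, 451), Pow(27157, Rational(1, 2))), Rational(1, 25598)) = Add(Rational(-1, 11544698), Mul(Rational(1, 25598), Pow(27157, Rational(1, 2))))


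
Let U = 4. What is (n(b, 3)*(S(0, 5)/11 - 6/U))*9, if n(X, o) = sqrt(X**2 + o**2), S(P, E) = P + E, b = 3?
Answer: -621*sqrt(2)/22 ≈ -39.919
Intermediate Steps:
S(P, E) = E + P
(n(b, 3)*(S(0, 5)/11 - 6/U))*9 = (sqrt(3**2 + 3**2)*((5 + 0)/11 - 6/4))*9 = (sqrt(9 + 9)*(5*(1/11) - 6*1/4))*9 = (sqrt(18)*(5/11 - 3/2))*9 = ((3*sqrt(2))*(-23/22))*9 = -69*sqrt(2)/22*9 = -621*sqrt(2)/22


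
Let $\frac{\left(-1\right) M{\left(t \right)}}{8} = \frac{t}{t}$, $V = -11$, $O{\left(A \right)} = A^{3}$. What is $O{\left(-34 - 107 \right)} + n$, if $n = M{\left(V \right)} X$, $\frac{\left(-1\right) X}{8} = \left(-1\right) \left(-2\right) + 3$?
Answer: $-2802901$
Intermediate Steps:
$M{\left(t \right)} = -8$ ($M{\left(t \right)} = - 8 \frac{t}{t} = \left(-8\right) 1 = -8$)
$X = -40$ ($X = - 8 \left(\left(-1\right) \left(-2\right) + 3\right) = - 8 \left(2 + 3\right) = \left(-8\right) 5 = -40$)
$n = 320$ ($n = \left(-8\right) \left(-40\right) = 320$)
$O{\left(-34 - 107 \right)} + n = \left(-34 - 107\right)^{3} + 320 = \left(-141\right)^{3} + 320 = -2803221 + 320 = -2802901$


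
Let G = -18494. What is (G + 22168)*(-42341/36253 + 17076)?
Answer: 2274257020838/36253 ≈ 6.2733e+7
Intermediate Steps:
(G + 22168)*(-42341/36253 + 17076) = (-18494 + 22168)*(-42341/36253 + 17076) = 3674*(-42341*1/36253 + 17076) = 3674*(-42341/36253 + 17076) = 3674*(619013887/36253) = 2274257020838/36253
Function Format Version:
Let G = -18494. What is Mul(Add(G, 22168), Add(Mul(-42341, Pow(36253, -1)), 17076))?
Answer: Rational(2274257020838, 36253) ≈ 6.2733e+7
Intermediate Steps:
Mul(Add(G, 22168), Add(Mul(-42341, Pow(36253, -1)), 17076)) = Mul(Add(-18494, 22168), Add(Mul(-42341, Pow(36253, -1)), 17076)) = Mul(3674, Add(Mul(-42341, Rational(1, 36253)), 17076)) = Mul(3674, Add(Rational(-42341, 36253), 17076)) = Mul(3674, Rational(619013887, 36253)) = Rational(2274257020838, 36253)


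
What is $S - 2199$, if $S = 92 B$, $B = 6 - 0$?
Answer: $-1647$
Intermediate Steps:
$B = 6$ ($B = 6 + 0 = 6$)
$S = 552$ ($S = 92 \cdot 6 = 552$)
$S - 2199 = 552 - 2199 = -1647$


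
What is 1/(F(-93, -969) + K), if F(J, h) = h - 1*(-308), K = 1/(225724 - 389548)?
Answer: -163824/108287665 ≈ -0.0015129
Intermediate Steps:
K = -1/163824 (K = 1/(-163824) = -1/163824 ≈ -6.1041e-6)
F(J, h) = 308 + h (F(J, h) = h + 308 = 308 + h)
1/(F(-93, -969) + K) = 1/((308 - 969) - 1/163824) = 1/(-661 - 1/163824) = 1/(-108287665/163824) = -163824/108287665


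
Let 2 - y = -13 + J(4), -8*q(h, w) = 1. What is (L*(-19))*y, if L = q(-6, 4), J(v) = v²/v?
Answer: 209/8 ≈ 26.125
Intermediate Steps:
q(h, w) = -⅛ (q(h, w) = -⅛*1 = -⅛)
J(v) = v
y = 11 (y = 2 - (-13 + 4) = 2 - 1*(-9) = 2 + 9 = 11)
L = -⅛ ≈ -0.12500
(L*(-19))*y = -⅛*(-19)*11 = (19/8)*11 = 209/8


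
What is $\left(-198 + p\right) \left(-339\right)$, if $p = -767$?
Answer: $327135$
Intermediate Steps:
$\left(-198 + p\right) \left(-339\right) = \left(-198 - 767\right) \left(-339\right) = \left(-965\right) \left(-339\right) = 327135$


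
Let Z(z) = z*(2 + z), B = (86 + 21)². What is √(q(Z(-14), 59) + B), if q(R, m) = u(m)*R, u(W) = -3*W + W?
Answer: 5*I*√335 ≈ 91.515*I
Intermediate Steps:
B = 11449 (B = 107² = 11449)
u(W) = -2*W
q(R, m) = -2*R*m (q(R, m) = (-2*m)*R = -2*R*m)
√(q(Z(-14), 59) + B) = √(-2*(-14*(2 - 14))*59 + 11449) = √(-2*(-14*(-12))*59 + 11449) = √(-2*168*59 + 11449) = √(-19824 + 11449) = √(-8375) = 5*I*√335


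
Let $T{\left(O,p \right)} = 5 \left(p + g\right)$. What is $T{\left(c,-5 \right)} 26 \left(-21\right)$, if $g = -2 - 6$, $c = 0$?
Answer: $35490$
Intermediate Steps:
$g = -8$ ($g = -2 - 6 = -8$)
$T{\left(O,p \right)} = -40 + 5 p$ ($T{\left(O,p \right)} = 5 \left(p - 8\right) = 5 \left(-8 + p\right) = -40 + 5 p$)
$T{\left(c,-5 \right)} 26 \left(-21\right) = \left(-40 + 5 \left(-5\right)\right) 26 \left(-21\right) = \left(-40 - 25\right) 26 \left(-21\right) = \left(-65\right) 26 \left(-21\right) = \left(-1690\right) \left(-21\right) = 35490$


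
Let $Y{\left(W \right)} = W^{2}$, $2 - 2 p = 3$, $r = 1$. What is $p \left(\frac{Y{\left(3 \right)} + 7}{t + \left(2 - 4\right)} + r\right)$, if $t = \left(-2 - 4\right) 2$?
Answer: $\frac{1}{14} \approx 0.071429$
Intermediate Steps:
$p = - \frac{1}{2}$ ($p = 1 - \frac{3}{2} = - \frac{1}{2} \approx -0.5$)
$t = -12$ ($t = \left(-6\right) 2 = -12$)
$p \left(\frac{Y{\left(3 \right)} + 7}{t + \left(2 - 4\right)} + r\right) = - \frac{\frac{3^{2} + 7}{-12 + \left(2 - 4\right)} + 1}{2} = - \frac{\frac{9 + 7}{-12 - 2} + 1}{2} = - \frac{\frac{16}{-14} + 1}{2} = - \frac{16 \left(- \frac{1}{14}\right) + 1}{2} = - \frac{- \frac{8}{7} + 1}{2} = \left(- \frac{1}{2}\right) \left(- \frac{1}{7}\right) = \frac{1}{14}$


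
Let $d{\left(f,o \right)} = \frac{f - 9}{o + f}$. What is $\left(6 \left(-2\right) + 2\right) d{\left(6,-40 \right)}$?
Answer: $- \frac{15}{17} \approx -0.88235$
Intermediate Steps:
$d{\left(f,o \right)} = \frac{-9 + f}{f + o}$
$\left(6 \left(-2\right) + 2\right) d{\left(6,-40 \right)} = \left(6 \left(-2\right) + 2\right) \frac{-9 + 6}{6 - 40} = \left(-12 + 2\right) \frac{1}{-34} \left(-3\right) = - 10 \left(\left(- \frac{1}{34}\right) \left(-3\right)\right) = \left(-10\right) \frac{3}{34} = - \frac{15}{17}$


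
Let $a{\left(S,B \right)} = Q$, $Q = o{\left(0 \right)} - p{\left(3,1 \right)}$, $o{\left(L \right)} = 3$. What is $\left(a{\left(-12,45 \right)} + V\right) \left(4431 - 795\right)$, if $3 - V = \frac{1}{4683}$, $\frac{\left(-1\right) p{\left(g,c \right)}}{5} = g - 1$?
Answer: $\frac{90811524}{1561} \approx 58175.0$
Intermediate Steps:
$p{\left(g,c \right)} = 5 - 5 g$ ($p{\left(g,c \right)} = - 5 \left(g - 1\right) = - 5 \left(-1 + g\right) = 5 - 5 g$)
$Q = 13$ ($Q = 3 - \left(5 - 15\right) = 3 - -10 = 3 + 10 = 13$)
$a{\left(S,B \right)} = 13$
$V = \frac{14048}{4683}$ ($V = 3 - \frac{1}{4683} = \frac{14048}{4683} \approx 2.9998$)
$\left(a{\left(-12,45 \right)} + V\right) \left(4431 - 795\right) = \left(13 + \frac{14048}{4683}\right) \left(4431 - 795\right) = \frac{74927}{4683} \cdot 3636 = \frac{90811524}{1561}$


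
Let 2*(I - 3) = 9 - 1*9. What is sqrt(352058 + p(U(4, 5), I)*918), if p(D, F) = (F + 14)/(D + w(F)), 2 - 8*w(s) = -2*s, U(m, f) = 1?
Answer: sqrt(359861) ≈ 599.88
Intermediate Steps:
w(s) = 1/4 + s/4 (w(s) = 1/4 - (-1)*s/4 = 1/4 + s/4)
I = 3 (I = 3 + (9 - 1*9)/2 = 3 + (9 - 9)/2 = 3 + (1/2)*0 = 3 + 0 = 3)
p(D, F) = (14 + F)/(1/4 + D + F/4) (p(D, F) = (F + 14)/(D + (1/4 + F/4)) = (14 + F)/(1/4 + D + F/4))
sqrt(352058 + p(U(4, 5), I)*918) = sqrt(352058 + (4*(14 + 3)/(1 + 3 + 4*1))*918) = sqrt(352058 + (4*17/(1 + 3 + 4))*918) = sqrt(352058 + (4*17/8)*918) = sqrt(352058 + (4*(1/8)*17)*918) = sqrt(352058 + (17/2)*918) = sqrt(352058 + 7803) = sqrt(359861)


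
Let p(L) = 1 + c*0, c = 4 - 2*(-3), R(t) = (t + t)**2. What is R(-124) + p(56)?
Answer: 61505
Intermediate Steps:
R(t) = 4*t**2 (R(t) = (2*t)**2 = 4*t**2)
c = 10 (c = 4 + 6 = 10)
p(L) = 1 (p(L) = 1 + 10*0 = 1 + 0 = 1)
R(-124) + p(56) = 4*(-124)**2 + 1 = 4*15376 + 1 = 61504 + 1 = 61505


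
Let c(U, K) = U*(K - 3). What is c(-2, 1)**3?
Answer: 64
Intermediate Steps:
c(U, K) = U*(-3 + K)
c(-2, 1)**3 = (-2*(-3 + 1))**3 = (-2*(-2))**3 = 4**3 = 64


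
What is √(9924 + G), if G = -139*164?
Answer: 2*I*√3218 ≈ 113.45*I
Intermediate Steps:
G = -22796
√(9924 + G) = √(9924 - 22796) = √(-12872) = 2*I*√3218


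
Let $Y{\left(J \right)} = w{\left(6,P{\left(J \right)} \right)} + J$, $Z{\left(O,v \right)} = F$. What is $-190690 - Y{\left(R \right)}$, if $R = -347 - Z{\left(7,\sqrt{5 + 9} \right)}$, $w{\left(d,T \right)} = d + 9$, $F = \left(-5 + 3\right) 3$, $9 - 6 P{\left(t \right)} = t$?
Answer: $-190364$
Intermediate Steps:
$P{\left(t \right)} = \frac{3}{2} - \frac{t}{6}$
$F = -6$ ($F = \left(-2\right) 3 = -6$)
$w{\left(d,T \right)} = 9 + d$
$Z{\left(O,v \right)} = -6$
$R = -341$ ($R = -347 - -6 = -347 + 6 = -341$)
$Y{\left(J \right)} = 15 + J$ ($Y{\left(J \right)} = \left(9 + 6\right) + J = 15 + J$)
$-190690 - Y{\left(R \right)} = -190690 - \left(15 - 341\right) = -190690 - -326 = -190690 + 326 = -190364$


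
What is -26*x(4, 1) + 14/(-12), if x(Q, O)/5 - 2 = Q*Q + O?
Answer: -14827/6 ≈ -2471.2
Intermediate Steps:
x(Q, O) = 10 + 5*O + 5*Q² (x(Q, O) = 10 + 5*(Q*Q + O) = 10 + 5*(Q² + O) = 10 + 5*(O + Q²) = 10 + (5*O + 5*Q²) = 10 + 5*O + 5*Q²)
-26*x(4, 1) + 14/(-12) = -26*(10 + 5*1 + 5*4²) + 14/(-12) = -26*(10 + 5 + 5*16) + 14*(-1/12) = -26*(10 + 5 + 80) - 7/6 = -26*95 - 7/6 = -2470 - 7/6 = -14827/6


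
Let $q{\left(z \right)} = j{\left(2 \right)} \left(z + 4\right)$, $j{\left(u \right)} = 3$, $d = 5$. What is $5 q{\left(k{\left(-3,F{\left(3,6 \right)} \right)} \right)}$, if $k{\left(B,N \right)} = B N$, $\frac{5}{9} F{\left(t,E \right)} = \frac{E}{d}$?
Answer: $- \frac{186}{5} \approx -37.2$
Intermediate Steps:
$F{\left(t,E \right)} = \frac{9 E}{25}$ ($F{\left(t,E \right)} = \frac{9 \frac{E}{5}}{5} = \frac{9 E}{25}$)
$q{\left(z \right)} = 12 + 3 z$ ($q{\left(z \right)} = 3 \left(z + 4\right) = 3 \left(4 + z\right) = 12 + 3 z$)
$5 q{\left(k{\left(-3,F{\left(3,6 \right)} \right)} \right)} = 5 \left(12 + 3 \left(- 3 \cdot \frac{9}{25} \cdot 6\right)\right) = 5 \left(12 + 3 \left(\left(-3\right) \frac{54}{25}\right)\right) = 5 \left(12 + 3 \left(- \frac{162}{25}\right)\right) = 5 \left(12 - \frac{486}{25}\right) = 5 \left(- \frac{186}{25}\right) = - \frac{186}{5}$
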